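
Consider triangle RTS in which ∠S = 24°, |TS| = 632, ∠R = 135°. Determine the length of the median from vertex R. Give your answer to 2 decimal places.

The third angle is ∠T = 180° − ∠S − ∠R = 21.00°.
Law of sines: |SR| = |TS|·sin T/sin R ≈ 320.3.
Law of sines: |RT| = |TS|·sin S/sin R ≈ 363.53.
Median from R: ½√(2·|SR|² + 2·|RT|² − |TS|²) ≈ 132.36.

132.36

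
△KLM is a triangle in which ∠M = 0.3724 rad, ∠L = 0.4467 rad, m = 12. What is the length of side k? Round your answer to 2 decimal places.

The third angle is ∠K = π − ∠L − ∠M = 2.3225 rad.
Law of sines: k = m·sin K/sin M ≈ 24.093.

24.09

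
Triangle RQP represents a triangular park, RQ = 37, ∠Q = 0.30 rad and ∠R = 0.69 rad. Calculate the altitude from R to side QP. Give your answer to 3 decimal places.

The third angle is ∠P = π − ∠R − ∠Q = 2.152 rad.
Law of sines: QP = RQ·sin R/sin P ≈ 28.171.
Law of sines: PR = RQ·sin Q/sin P ≈ 13.079.
Area = ½·RQ·QP·sin Q ≈ 154.02.
The altitude from R has length 2·area/QP ≈ 10.934.

h_R ≈ 10.934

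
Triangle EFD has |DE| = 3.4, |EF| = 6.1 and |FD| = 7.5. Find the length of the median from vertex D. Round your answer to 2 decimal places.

Median from D: ½√(2·|FD|² + 2·|DE|² − |EF|²) ≈ 4.9601.

4.96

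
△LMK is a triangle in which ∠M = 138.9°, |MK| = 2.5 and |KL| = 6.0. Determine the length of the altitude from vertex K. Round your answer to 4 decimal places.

Law of sines: sin L = |MK|·sin M/|KL| ≈ 0.27391.
Since |KL| ≥ |MK|, only the acute value applies: ∠L ≈ 15.90°.
Then ∠K = 180° − ∠M − ∠L ≈ 25.20°.
Law of sines gives |LM| = |KL|·sin K/sin M ≈ 3.8866.
Area = ½·|KL|·|MK|·sin K ≈ 3.1937.
The altitude from K has length 2·area/|LM| ≈ 1.6434.

h_K ≈ 1.6434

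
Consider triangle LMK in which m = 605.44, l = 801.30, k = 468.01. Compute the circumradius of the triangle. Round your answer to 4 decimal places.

R ≈ 402.6555

By the law of cosines, cos L = (m² + k² − l²) / (2·m·k) ≈ -0.09968, so ∠L ≈ 95.72°.
Circumradius = l/(2 sin L) ≈ 402.66.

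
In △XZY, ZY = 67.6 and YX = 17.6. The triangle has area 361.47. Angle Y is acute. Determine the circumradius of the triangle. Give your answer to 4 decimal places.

From area = ½·ZY·YX·sin Y, we get sin Y = 2·area/(ZY·YX) ≈ 0.60764.
Taking the acute solution, ∠Y ≈ 37.42°.
Law of cosines then gives XZ ≈ 54.678.
Circumradius = XZ/(2 sin Y) ≈ 44.992.

R ≈ 44.9923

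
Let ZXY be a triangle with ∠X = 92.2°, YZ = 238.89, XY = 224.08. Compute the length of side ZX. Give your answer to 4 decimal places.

Law of sines: sin Z = XY·sin X/YZ ≈ 0.93731.
Since YZ ≥ XY, only the acute value applies: ∠Z ≈ 69.61°.
Then ∠Y = 180° − ∠X − ∠Z ≈ 18.19°.
Law of sines gives ZX = YZ·sin Y/sin X ≈ 74.648.

74.6482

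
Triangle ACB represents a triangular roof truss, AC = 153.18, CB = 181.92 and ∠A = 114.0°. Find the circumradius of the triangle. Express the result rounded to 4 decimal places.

99.5681

Law of sines: sin B = AC·sin A/CB ≈ 0.76922.
Since CB ≥ AC, only the acute value applies: ∠B ≈ 50.28°.
Then ∠C = 180° − ∠A − ∠B ≈ 15.72°.
Law of sines gives BA = CB·sin C/sin A ≈ 53.94.
Circumradius = CB/(2 sin A) ≈ 99.568.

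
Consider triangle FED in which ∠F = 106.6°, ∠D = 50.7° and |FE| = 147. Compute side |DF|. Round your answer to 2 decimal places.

The third angle is ∠E = 180° − ∠D − ∠F = 22.70°.
Law of sines: |DF| = |FE|·sin E/sin D ≈ 73.307.

73.31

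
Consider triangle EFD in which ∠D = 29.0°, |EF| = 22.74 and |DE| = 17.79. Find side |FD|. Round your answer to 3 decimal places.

Law of sines: sin F = |DE|·sin D/|EF| ≈ 0.37928.
Since |EF| ≥ |DE|, only the acute value applies: ∠F ≈ 22.29°.
Then ∠E = 180° − ∠D − ∠F ≈ 128.71°.
Law of sines gives |FD| = |EF|·sin E/sin D ≈ 36.6.

36.600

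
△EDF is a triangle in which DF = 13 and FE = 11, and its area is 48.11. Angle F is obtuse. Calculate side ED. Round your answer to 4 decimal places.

From area = ½·DF·FE·sin F, we get sin F = 2·area/(DF·FE) ≈ 0.67287.
Taking the obtuse solution, ∠F ≈ 137.71°.
Law of cosines then gives ED ≈ 22.396.

22.3958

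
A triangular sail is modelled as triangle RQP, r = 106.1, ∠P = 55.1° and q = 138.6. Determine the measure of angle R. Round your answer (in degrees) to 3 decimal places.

By the law of cosines, p² = r² + q² − 2·r·q·cos P = 13640, so p ≈ 116.79.
Law of cosines again: cos R = (q² + p² − r²)/(2·q·p) ≈ 0.66697, so ∠R ≈ 48.17°.

∠R ≈ 48.166°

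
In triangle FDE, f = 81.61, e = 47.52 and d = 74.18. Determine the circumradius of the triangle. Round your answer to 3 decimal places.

41.312

By the law of cosines, cos F = (d² + e² − f²) / (2·d·e) ≈ 0.15612, so ∠F ≈ 81.02°.
Circumradius = f/(2 sin F) ≈ 41.312.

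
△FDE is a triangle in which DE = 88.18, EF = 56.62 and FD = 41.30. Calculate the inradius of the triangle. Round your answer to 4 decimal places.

r ≈ 9.9332

Semiperimeter s = (88.18 + 56.62 + 41.3)/2 = 93.05.
Heron's formula: area = √(93.05·4.87·36.43·51.75) ≈ 924.29.
Inradius = area/s = 924.29/93.05 ≈ 9.9332.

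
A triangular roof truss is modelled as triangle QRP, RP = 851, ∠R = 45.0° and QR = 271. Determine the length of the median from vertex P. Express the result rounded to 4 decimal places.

By the law of cosines, PQ² = QR² + RP² − 2·QR·RP·cos R = 4.7149e+05, so PQ ≈ 686.65.
Median from P: ½√(2·RP² + 2·PQ² − QR²) ≈ 761.24.

m_P ≈ 761.2408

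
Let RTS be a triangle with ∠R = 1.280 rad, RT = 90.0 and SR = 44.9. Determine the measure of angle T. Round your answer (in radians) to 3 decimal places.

By the law of cosines, TS² = SR² + RT² − 2·SR·RT·cos R = 7798.8, so TS ≈ 88.311.
Law of cosines again: cos T = (RT² + TS² − SR²)/(2·RT·TS) ≈ 0.87335, so ∠T ≈ 0.509 rad.

∠T ≈ 0.509 rad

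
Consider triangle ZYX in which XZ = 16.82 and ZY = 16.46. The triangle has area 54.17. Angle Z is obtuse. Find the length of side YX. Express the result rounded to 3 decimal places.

32.610

From area = ½·XZ·ZY·sin Z, we get sin Z = 2·area/(XZ·ZY) ≈ 0.39132.
Taking the obtuse solution, ∠Z ≈ 156.96°.
Law of cosines then gives YX ≈ 32.61.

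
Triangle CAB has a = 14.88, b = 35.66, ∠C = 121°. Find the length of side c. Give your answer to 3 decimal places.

By the law of cosines, c² = a² + b² − 2·a·b·cos C = 2039.6, so c ≈ 45.162.

45.162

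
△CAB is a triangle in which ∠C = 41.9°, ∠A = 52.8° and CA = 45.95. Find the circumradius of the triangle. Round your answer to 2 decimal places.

The third angle is ∠B = 180° − ∠C − ∠A = 85.30°.
Law of sines: AB = CA·sin C/sin B ≈ 30.79.
Law of sines: BC = CA·sin A/sin B ≈ 36.724.
Circumradius = CA/(2 sin B) ≈ 23.053.

23.05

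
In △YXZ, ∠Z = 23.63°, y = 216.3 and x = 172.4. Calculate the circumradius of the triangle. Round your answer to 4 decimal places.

R ≈ 112.8242

By the law of cosines, z² = y² + x² − 2·y·x·cos Z = 8180.5, so z ≈ 90.446.
Area = ½·y·x·sin Z ≈ 7473.5.
Circumradius = z/(2 sin Z) ≈ 112.82.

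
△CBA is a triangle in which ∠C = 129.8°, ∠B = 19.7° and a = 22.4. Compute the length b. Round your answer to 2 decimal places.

The third angle is ∠A = 180° − ∠C − ∠B = 30.50°.
Law of sines: b = a·sin B/sin A ≈ 14.878.

14.88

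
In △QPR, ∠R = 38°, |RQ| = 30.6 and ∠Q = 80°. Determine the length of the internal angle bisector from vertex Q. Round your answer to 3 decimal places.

t_Q ≈ 19.260

The third angle is ∠P = 180° − ∠R − ∠Q = 62.00°.
Law of sines: |PR| = |RQ|·sin Q/sin P ≈ 34.13.
Law of sines: |QP| = |RQ|·sin R/sin P ≈ 21.337.
The bisector from Q has length 2·|RQ|·|QP|·cos(∠Q/2)/(|RQ|+|QP|) ≈ 19.26.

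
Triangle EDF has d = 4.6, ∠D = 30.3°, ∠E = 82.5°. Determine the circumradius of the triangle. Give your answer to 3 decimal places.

R ≈ 4.559

The third angle is ∠F = 180° − ∠E − ∠D = 67.20°.
Law of sines: e = d·sin E/sin D ≈ 9.0394.
Law of sines: f = d·sin F/sin D ≈ 8.405.
Circumradius = d/(2 sin D) ≈ 4.5587.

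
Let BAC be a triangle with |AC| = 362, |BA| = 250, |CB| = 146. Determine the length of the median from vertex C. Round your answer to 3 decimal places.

m_C ≈ 246.079

Median from C: ½√(2·|AC|² + 2·|CB|² − |BA|²) ≈ 246.08.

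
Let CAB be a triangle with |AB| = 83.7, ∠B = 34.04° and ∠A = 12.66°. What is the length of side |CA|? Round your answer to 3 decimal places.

64.378

The third angle is ∠C = 180° − ∠A − ∠B = 133.30°.
Law of sines: |CA| = |AB|·sin B/sin C ≈ 64.378.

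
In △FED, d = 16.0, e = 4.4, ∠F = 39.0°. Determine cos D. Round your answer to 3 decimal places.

By the law of cosines, f² = e² + d² − 2·e·d·cos F = 165.94, so f ≈ 12.882.
Law of cosines again: cos D = (f² + e² − d²)/(2·f·e) ≈ -0.62370, so ∠D ≈ 128.59°.

-0.624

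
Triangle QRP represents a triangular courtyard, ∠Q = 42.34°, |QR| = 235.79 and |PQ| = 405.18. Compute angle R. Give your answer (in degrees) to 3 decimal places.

By the law of cosines, |RP|² = |PQ|² + |QR|² − 2·|PQ|·|QR|·cos Q = 78533, so |RP| ≈ 280.24.
Law of cosines again: cos R = (|QR|² + |RP|² − |PQ|²)/(2·|QR|·|RP|) ≈ -0.22732, so ∠R ≈ 103.14°.

∠R ≈ 103.139°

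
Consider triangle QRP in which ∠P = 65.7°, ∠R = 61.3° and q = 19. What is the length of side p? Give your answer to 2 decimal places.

The third angle is ∠Q = 180° − ∠R − ∠P = 53.00°.
Law of sines: p = q·sin P/sin Q ≈ 21.683.

21.68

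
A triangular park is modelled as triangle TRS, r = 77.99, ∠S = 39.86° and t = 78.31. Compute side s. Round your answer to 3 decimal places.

By the law of cosines, s² = t² + r² − 2·t·r·cos S = 2838.7, so s ≈ 53.279.

53.279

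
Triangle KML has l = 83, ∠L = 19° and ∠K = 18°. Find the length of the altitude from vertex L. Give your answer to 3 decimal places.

The third angle is ∠M = 180° − ∠L − ∠K = 143.00°.
Law of sines: k = l·sin K/sin L ≈ 78.78.
Law of sines: m = l·sin M/sin L ≈ 153.43.
Area = ½·l·k·sin M ≈ 1967.6.
The altitude from L has length 2·area/l ≈ 47.411.

h_L ≈ 47.411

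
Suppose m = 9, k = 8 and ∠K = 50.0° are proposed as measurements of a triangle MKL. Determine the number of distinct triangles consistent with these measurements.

2

m·sin K = 9·sin(50.0°) ≈ 6.894.
Since m sin K < k < m (6.894 < 8 < 9), two triangles exist.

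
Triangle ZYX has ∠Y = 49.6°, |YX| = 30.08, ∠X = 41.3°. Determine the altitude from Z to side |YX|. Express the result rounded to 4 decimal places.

15.1206

The third angle is ∠Z = 180° − ∠Y − ∠X = 89.10°.
Law of sines: |XZ| = |YX|·sin Y/sin Z ≈ 22.91.
Law of sines: |ZY| = |YX|·sin X/sin Z ≈ 19.855.
Area = ½·|YX|·|XZ|·sin X ≈ 227.41.
The altitude from Z has length 2·area/|YX| ≈ 15.121.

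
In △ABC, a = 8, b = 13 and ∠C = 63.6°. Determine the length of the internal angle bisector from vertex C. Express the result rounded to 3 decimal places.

By the law of cosines, c² = a² + b² − 2·a·b·cos C = 140.52, so c ≈ 11.854.
The bisector from C has length 2·a·b·cos(∠C/2)/(a+b) ≈ 8.418.

t_C ≈ 8.418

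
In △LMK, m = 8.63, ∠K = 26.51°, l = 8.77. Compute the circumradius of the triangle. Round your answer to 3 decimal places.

4.472

By the law of cosines, k² = l² + m² − 2·l·m·cos K = 15.935, so k ≈ 3.9919.
Area = ½·l·m·sin K ≈ 16.891.
Circumradius = k/(2 sin K) ≈ 4.4717.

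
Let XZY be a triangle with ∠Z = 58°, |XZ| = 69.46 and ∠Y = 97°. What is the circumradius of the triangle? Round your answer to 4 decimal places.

34.9908

The third angle is ∠X = 180° − ∠Z − ∠Y = 25.00°.
Law of sines: |ZY| = |XZ|·sin X/sin Y ≈ 29.576.
Law of sines: |YX| = |XZ|·sin Z/sin Y ≈ 59.348.
Circumradius = |XZ|/(2 sin Y) ≈ 34.991.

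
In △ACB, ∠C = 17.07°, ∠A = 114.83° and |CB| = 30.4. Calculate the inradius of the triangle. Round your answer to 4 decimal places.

The third angle is ∠B = 180° − ∠A − ∠C = 48.10°.
Law of sines: |BA| = |CB|·sin C/sin A ≈ 9.8326.
Law of sines: |AC| = |CB|·sin B/sin A ≈ 24.932.
Area = ½·|CB|·|BA|·sin B ≈ 111.24.
Semiperimeter s = (30.4+9.8326+24.932)/2 = 32.582.
Inradius = area/s = 111.24/32.582 ≈ 3.4142.

r ≈ 3.4142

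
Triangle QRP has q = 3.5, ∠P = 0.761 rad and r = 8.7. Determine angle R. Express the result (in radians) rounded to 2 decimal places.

∠R ≈ 2.01 rad

By the law of cosines, p² = q² + r² − 2·q·r·cos P = 43.839, so p ≈ 6.6211.
Law of cosines again: cos R = (p² + q² − r²)/(2·p·q) ≈ -0.42290, so ∠R ≈ 2.007 rad.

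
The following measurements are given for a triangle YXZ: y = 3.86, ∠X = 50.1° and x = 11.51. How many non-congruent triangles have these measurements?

1

y·sin X = 3.86·sin(50.1°) ≈ 2.961.
Since x ≥ y, exactly one triangle exists.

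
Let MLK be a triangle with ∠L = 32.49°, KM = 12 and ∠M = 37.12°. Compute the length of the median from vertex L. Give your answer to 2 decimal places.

The third angle is ∠K = 180° − ∠M − ∠L = 110.39°.
Law of sines: LK = KM·sin M/sin L ≈ 13.482.
Law of sines: ML = KM·sin K/sin L ≈ 20.94.
Median from L: ½√(2·ML² + 2·LK² − KM²) ≈ 16.557.

m_L ≈ 16.56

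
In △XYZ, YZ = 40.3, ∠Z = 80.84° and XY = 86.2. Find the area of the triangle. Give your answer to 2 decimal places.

Law of sines: sin X = YZ·sin Z/XY ≈ 0.46156.
Since XY ≥ YZ, only the acute value applies: ∠X ≈ 27.49°.
Then ∠Y = 180° − ∠Z − ∠X ≈ 71.67°.
Law of sines gives ZX = XY·sin Y/sin Z ≈ 82.884.
Area = ½·XY·YZ·sin Y ≈ 1648.8.

area ≈ 1648.82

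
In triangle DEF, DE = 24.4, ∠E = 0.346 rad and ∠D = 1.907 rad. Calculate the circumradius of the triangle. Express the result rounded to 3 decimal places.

R ≈ 15.718

The third angle is ∠F = π − ∠D − ∠E = 0.889 rad.
Law of sines: EF = DE·sin D/sin F ≈ 29.676.
Law of sines: FD = DE·sin E/sin F ≈ 10.661.
Circumradius = DE/(2 sin F) ≈ 15.718.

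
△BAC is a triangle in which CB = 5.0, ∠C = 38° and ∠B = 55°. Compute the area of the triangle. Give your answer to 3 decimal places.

6.313

The third angle is ∠A = 180° − ∠C − ∠B = 87.00°.
Law of sines: AC = CB·sin B/sin A ≈ 4.1014.
Law of sines: BA = CB·sin C/sin A ≈ 3.0825.
Area = ½·CB·AC·sin C ≈ 6.3127.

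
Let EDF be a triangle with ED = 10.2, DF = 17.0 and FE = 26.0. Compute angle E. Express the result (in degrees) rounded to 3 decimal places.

∠E ≈ 22.212°

By the law of cosines, cos E = (FE² + ED² − DF²) / (2·FE·ED) ≈ 0.92579, so ∠E ≈ 22.21°.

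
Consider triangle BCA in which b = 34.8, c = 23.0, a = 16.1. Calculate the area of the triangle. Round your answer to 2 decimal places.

Semiperimeter s = (34.8 + 23 + 16.1)/2 = 36.95.
Heron's formula: area = √(36.95·2.15·13.95·20.85) ≈ 152.01.

area ≈ 152.01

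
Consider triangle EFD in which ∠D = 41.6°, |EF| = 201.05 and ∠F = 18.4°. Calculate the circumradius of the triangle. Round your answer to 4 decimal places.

R ≈ 151.4099

The third angle is ∠E = 180° − ∠F − ∠D = 120.00°.
Law of sines: |FD| = |EF|·sin E/sin D ≈ 262.25.
Law of sines: |DE| = |EF|·sin F/sin D ≈ 95.585.
Circumradius = |EF|/(2 sin D) ≈ 151.41.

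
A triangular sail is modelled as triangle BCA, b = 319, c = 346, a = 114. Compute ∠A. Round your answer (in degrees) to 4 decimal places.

∠A ≈ 19.1907°

By the law of cosines, cos A = (b² + c² − a²) / (2·b·c) ≈ 0.94443, so ∠A ≈ 19.19°.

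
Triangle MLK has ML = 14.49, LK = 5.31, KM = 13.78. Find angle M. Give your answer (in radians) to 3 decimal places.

∠M ≈ 0.375 rad

By the law of cosines, cos M = (KM² + ML² − LK²) / (2·KM·ML) ≈ 0.93066, so ∠M ≈ 0.375 rad.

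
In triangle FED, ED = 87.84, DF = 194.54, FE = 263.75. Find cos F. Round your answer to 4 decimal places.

cos F ≈ 0.9715

By the law of cosines, cos F = (DF² + FE² − ED²) / (2·DF·FE) ≈ 0.97149, so ∠F ≈ 13.71°.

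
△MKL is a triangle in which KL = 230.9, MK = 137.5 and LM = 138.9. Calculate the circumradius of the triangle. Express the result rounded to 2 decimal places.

125.71

By the law of cosines, cos M = (LM² + MK² − KL²) / (2·LM·MK) ≈ -0.39572, so ∠M ≈ 113.31°.
Circumradius = KL/(2 sin M) ≈ 125.71.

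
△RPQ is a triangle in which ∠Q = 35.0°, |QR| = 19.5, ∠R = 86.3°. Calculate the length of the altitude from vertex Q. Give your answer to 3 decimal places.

The third angle is ∠P = 180° − ∠Q − ∠R = 58.70°.
Law of sines: |PQ| = |QR|·sin R/sin P ≈ 22.774.
Law of sines: |RP| = |QR|·sin Q/sin P ≈ 13.09.
Area = ½·|QR|·|PQ|·sin Q ≈ 127.36.
The altitude from Q has length 2·area/|RP| ≈ 19.459.

h_Q ≈ 19.459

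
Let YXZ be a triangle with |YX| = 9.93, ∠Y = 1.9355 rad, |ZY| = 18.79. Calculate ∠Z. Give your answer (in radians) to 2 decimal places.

∠Z ≈ 0.39 rad

By the law of cosines, |XZ|² = |ZY|² + |YX|² − 2·|ZY|·|YX|·cos Y = 584.77, so |XZ| ≈ 24.182.
Law of cosines again: cos Z = (|XZ|² + |ZY|² − |YX|²)/(2·|XZ|·|ZY|) ≈ 0.92349, so ∠Z ≈ 0.3937 rad.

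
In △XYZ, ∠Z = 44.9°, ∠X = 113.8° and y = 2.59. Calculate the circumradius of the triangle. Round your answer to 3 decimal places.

R ≈ 3.565

The third angle is ∠Y = 180° − ∠Z − ∠X = 21.30°.
Law of sines: x = y·sin X/sin Y ≈ 6.5237.
Law of sines: z = y·sin Z/sin Y ≈ 5.0329.
Circumradius = y/(2 sin Y) ≈ 3.565.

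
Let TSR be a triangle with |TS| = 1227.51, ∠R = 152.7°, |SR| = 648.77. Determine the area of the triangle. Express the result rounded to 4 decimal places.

Law of sines: sin T = |SR|·sin R/|TS| ≈ 0.24241.
Since |TS| ≥ |SR|, only the acute value applies: ∠T ≈ 14.03°.
Then ∠S = 180° − ∠R − ∠T ≈ 13.27°.
Law of sines gives |RT| = |TS|·sin S/sin R ≈ 614.39.
Area = ½·|TS|·|SR|·sin S ≈ 91408.

91408.4434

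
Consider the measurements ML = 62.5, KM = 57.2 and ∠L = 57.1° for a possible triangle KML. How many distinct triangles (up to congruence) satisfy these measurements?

ML·sin L = 62.5·sin(57.1°) ≈ 52.48.
Since ML sin L < KM < ML (52.48 < 57.2 < 62.5), two triangles exist.

2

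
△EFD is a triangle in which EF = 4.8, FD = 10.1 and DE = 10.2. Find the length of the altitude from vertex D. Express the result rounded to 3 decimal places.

h_D ≈ 9.860

Semiperimeter s = (10.1 + 10.2 + 4.8)/2 = 12.55.
Heron's formula: area = √(12.55·2.45·2.35·7.75) ≈ 23.664.
The altitude from D has length 2·area/EF ≈ 9.86.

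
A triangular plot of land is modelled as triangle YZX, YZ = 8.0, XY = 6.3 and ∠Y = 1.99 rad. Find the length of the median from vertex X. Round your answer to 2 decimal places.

By the law of cosines, ZX² = XY² + YZ² − 2·XY·YZ·cos Y = 144.72, so ZX ≈ 12.03.
Median from X: ½√(2·ZX² + 2·XY² − YZ²) ≈ 8.7295.

m_X ≈ 8.73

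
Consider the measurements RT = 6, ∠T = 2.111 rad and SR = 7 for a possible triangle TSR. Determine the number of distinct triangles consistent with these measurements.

1

RT·sin T = 6·sin(2.111 rad) ≈ 5.146.
Since ∠T is not acute, a triangle exists only if SR > RT; here SR > RT, so there is exactly one triangle.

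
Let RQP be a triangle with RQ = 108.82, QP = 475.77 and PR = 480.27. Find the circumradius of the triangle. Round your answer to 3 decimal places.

240.774

By the law of cosines, cos R = (PR² + RQ² − QP²) / (2·PR·RQ) ≈ 0.15445, so ∠R ≈ 81.12°.
Circumradius = QP/(2 sin R) ≈ 240.77.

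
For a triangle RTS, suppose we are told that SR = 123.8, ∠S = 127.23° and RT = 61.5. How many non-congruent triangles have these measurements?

0

SR·sin S = 123.8·sin(127.23°) ≈ 98.57.
Since ∠S is not acute, a triangle exists only if RT > SR; here RT ≤ SR, so there is no triangle.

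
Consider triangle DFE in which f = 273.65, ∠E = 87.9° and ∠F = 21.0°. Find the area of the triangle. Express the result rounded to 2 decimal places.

The third angle is ∠D = 180° − ∠F − ∠E = 71.10°.
Law of sines: d = f·sin D/sin F ≈ 722.43.
Law of sines: e = f·sin E/sin F ≈ 763.09.
Area = ½·f·d·sin E ≈ 98780.

98780.29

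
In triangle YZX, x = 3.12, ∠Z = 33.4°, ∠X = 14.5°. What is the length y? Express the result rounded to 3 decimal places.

9.246

The third angle is ∠Y = 180° − ∠Z − ∠X = 132.10°.
Law of sines: y = x·sin Y/sin X ≈ 9.2458.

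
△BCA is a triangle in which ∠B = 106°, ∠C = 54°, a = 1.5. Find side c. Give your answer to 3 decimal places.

The third angle is ∠A = 180° − ∠B − ∠C = 20.00°.
Law of sines: c = a·sin C/sin A ≈ 3.5481.

3.548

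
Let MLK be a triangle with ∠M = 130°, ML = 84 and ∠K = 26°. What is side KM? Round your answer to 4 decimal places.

77.9382

The third angle is ∠L = 180° − ∠K − ∠M = 24.00°.
Law of sines: KM = ML·sin L/sin K ≈ 77.938.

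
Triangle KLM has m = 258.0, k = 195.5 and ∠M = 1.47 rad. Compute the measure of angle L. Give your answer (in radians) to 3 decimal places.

∠L ≈ 0.818 rad

Law of sines: sin K = k·sin M/m ≈ 0.75391.
Since m ≥ k, only the acute value applies: ∠K ≈ 0.854 rad.
Then ∠L = π − ∠M − ∠K ≈ 0.818 rad.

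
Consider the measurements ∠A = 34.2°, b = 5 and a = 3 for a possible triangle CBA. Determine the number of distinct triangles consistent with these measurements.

b·sin A = 5·sin(34.2°) ≈ 2.81.
Since b sin A < a < b (2.81 < 3 < 5), two triangles exist.

2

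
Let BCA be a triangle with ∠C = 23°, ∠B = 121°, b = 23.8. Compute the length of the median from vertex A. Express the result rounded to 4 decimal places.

m_A ≈ 16.5976

The third angle is ∠A = 180° − ∠B − ∠C = 36.00°.
Law of sines: c = b·sin C/sin B ≈ 10.849.
Law of sines: a = b·sin A/sin B ≈ 16.32.
Median from A: ½√(2·b² + 2·c² − a²) ≈ 16.598.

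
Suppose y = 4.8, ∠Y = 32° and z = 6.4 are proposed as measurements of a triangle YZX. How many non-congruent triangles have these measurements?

2

z·sin Y = 6.4·sin(32°) ≈ 3.391.
Since z sin Y < y < z (3.391 < 4.8 < 6.4), two triangles exist.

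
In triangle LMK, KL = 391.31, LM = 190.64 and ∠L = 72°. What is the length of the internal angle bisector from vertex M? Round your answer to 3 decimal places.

t_M ≈ 195.131

By the law of cosines, MK² = KL² + LM² − 2·KL·LM·cos L = 1.4336e+05, so MK ≈ 378.63.
Law of cosines again: cos M = (LM² + MK² − KL²)/(2·LM·MK) ≈ 0.18413, so ∠M ≈ 79.39°.
The bisector from M has length 2·LM·MK·cos(∠M/2)/(LM+MK) ≈ 195.13.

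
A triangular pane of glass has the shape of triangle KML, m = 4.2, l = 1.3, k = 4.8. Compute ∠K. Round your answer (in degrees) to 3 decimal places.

∠K ≈ 109.861°

By the law of cosines, cos K = (m² + l² − k²) / (2·m·l) ≈ -0.33974, so ∠K ≈ 109.86°.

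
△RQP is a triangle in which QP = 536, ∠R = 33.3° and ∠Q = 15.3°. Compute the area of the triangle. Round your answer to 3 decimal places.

The third angle is ∠P = 180° − ∠R − ∠Q = 131.40°.
Law of sines: PR = QP·sin Q/sin R ≈ 257.61.
Law of sines: RQ = QP·sin P/sin R ≈ 732.32.
Area = ½·QP·PR·sin P ≈ 51788.

51788.079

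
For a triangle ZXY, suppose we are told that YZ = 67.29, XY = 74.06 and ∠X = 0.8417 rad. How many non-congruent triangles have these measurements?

2

XY·sin X = 74.06·sin(0.8417 rad) ≈ 55.23.
Since XY sin X < YZ < XY (55.23 < 67.29 < 74.06), two triangles exist.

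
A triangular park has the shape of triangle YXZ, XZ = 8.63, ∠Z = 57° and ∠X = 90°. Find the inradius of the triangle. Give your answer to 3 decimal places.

The third angle is ∠Y = 180° − ∠X − ∠Z = 33.00°.
Law of sines: ZY = XZ·sin X/sin Y ≈ 15.845.
Law of sines: YX = XZ·sin Z/sin Y ≈ 13.289.
Area = ½·XZ·ZY·sin Z ≈ 57.342.
Semiperimeter s = (8.63+15.845+13.289)/2 = 18.882.
Inradius = area/s = 57.342/18.882 ≈ 3.0368.

r ≈ 3.037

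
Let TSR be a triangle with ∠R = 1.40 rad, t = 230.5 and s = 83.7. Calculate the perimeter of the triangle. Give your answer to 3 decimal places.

545.668

By the law of cosines, r² = t² + s² − 2·t·s·cos R = 53578, so r ≈ 231.47.
Semiperimeter p = (230.5+83.7+231.47)/2 = 272.83.
Perimeter = 230.5 + 83.7 + 231.47 = 545.67.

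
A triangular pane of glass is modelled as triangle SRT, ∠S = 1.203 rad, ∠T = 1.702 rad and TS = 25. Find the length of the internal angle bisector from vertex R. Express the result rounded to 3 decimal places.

t_R ≈ 101.823

The third angle is ∠R = π − ∠T − ∠S = 0.237 rad.
Law of sines: RT = TS·sin S/sin R ≈ 99.526.
Law of sines: SR = TS·sin T/sin R ≈ 105.74.
The bisector from R has length 2·SR·RT·cos(∠R/2)/(SR+RT) ≈ 101.82.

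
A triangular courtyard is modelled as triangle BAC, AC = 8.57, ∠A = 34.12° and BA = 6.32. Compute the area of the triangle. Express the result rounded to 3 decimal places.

Area = ½·BA·AC·sin A ≈ 15.191.

area ≈ 15.191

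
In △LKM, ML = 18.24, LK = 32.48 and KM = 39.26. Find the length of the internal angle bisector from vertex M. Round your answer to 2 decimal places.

22.08

By the law of cosines, cos M = (KM² + ML² − LK²) / (2·KM·ML) ≈ 0.57191, so ∠M ≈ 55.12°.
The bisector from M has length 2·KM·ML·cos(∠M/2)/(KM+ML) ≈ 22.082.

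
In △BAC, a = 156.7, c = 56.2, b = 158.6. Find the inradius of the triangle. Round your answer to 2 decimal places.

r ≈ 23.45

Semiperimeter s = (158.6 + 156.7 + 56.2)/2 = 185.75.
Heron's formula: area = √(185.75·27.15·29.05·129.55) ≈ 4356.5.
Inradius = area/s = 4356.5/185.75 ≈ 23.454.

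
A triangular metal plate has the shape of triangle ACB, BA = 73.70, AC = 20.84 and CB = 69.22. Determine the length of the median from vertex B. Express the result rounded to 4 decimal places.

m_B ≈ 70.7317

Median from B: ½√(2·CB² + 2·BA² − AC²) ≈ 70.732.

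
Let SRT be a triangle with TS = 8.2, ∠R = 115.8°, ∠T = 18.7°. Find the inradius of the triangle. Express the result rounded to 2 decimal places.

The third angle is ∠S = 180° − ∠R − ∠T = 45.50°.
Law of sines: RT = TS·sin S/sin R ≈ 6.4962.
Law of sines: SR = TS·sin T/sin R ≈ 2.9201.
Area = ½·TS·RT·sin T ≈ 8.5393.
Semiperimeter s = (6.4962+8.2+2.9201)/2 = 8.8082.
Inradius = area/s = 8.5393/8.8082 ≈ 0.96948.

r ≈ 0.97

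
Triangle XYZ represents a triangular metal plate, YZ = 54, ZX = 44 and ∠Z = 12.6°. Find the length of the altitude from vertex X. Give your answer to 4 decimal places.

By the law of cosines, XY² = YZ² + ZX² − 2·YZ·ZX·cos Z = 214.44, so XY ≈ 14.644.
Area = ½·YZ·ZX·sin Z ≈ 259.15.
The altitude from X has length 2·area/YZ ≈ 9.5983.

h_X ≈ 9.5983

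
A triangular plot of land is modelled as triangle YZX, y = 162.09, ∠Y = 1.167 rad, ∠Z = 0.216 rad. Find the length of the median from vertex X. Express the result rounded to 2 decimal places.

m_X ≈ 79.71

The third angle is ∠X = π − ∠Y − ∠Z = 1.759 rad.
Law of sines: z = y·sin Z/sin Y ≈ 37.778.
Law of sines: x = y·sin X/sin Y ≈ 173.17.
Median from X: ½√(2·y² + 2·z² − x²) ≈ 79.709.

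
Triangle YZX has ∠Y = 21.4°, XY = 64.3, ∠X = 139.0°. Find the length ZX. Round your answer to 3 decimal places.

The third angle is ∠Z = 180° − ∠X − ∠Y = 19.60°.
Law of sines: ZX = XY·sin Y/sin Z ≈ 69.94.

69.940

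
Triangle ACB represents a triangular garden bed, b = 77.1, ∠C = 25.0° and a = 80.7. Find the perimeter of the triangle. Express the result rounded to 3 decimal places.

192.135

By the law of cosines, c² = b² + a² − 2·b·a·cos C = 1178.9, so c ≈ 34.335.
Semiperimeter s = (80.7+34.335+77.1)/2 = 96.067.
Perimeter = 80.7 + 34.335 + 77.1 = 192.13.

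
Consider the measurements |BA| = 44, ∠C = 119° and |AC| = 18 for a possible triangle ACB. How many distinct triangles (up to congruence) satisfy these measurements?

|AC|·sin C = 18·sin(119°) ≈ 15.74.
Since ∠C is not acute, a triangle exists only if |BA| > |AC|; here |BA| > |AC|, so there is exactly one triangle.

1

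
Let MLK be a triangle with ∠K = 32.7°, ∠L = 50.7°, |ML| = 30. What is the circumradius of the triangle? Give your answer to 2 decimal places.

The third angle is ∠M = 180° − ∠L − ∠K = 96.60°.
Law of sines: |LK| = |ML|·sin M/sin K ≈ 55.163.
Law of sines: |KM| = |ML|·sin L/sin K ≈ 42.972.
Circumradius = |ML|/(2 sin K) ≈ 27.765.

27.77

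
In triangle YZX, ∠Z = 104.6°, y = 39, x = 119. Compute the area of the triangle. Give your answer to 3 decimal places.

Area = ½·x·y·sin Z ≈ 2245.6.

area ≈ 2245.569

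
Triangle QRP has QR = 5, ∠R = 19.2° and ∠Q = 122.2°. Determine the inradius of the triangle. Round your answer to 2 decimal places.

The third angle is ∠P = 180° − ∠Q − ∠R = 38.60°.
Law of sines: RP = QR·sin Q/sin P ≈ 6.7817.
Law of sines: PQ = QR·sin R/sin P ≈ 2.6357.
Area = ½·QR·RP·sin R ≈ 5.5757.
Semiperimeter s = (6.7817+2.6357+5)/2 = 7.2087.
Inradius = area/s = 5.5757/7.2087 ≈ 0.77347.

0.77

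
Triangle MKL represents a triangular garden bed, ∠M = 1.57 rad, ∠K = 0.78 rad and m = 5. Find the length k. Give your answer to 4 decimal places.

The third angle is ∠L = π − ∠M − ∠K = 0.792 rad.
Law of sines: k = m·sin K/sin M ≈ 3.5164.

3.5164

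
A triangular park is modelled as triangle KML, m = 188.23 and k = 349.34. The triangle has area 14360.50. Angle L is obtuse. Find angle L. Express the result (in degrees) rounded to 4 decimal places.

From area = ½·k·m·sin L, we get sin L = 2·area/(k·m) ≈ 0.43678.
Taking the obtuse solution, ∠L ≈ 154.10°.

∠L ≈ 154.1014°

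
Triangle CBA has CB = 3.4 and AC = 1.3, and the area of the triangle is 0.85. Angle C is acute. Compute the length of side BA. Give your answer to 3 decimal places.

2.256

From area = ½·AC·CB·sin C, we get sin C = 2·area/(AC·CB) ≈ 0.38462.
Taking the acute solution, ∠C ≈ 22.62°.
Law of cosines then gives BA ≈ 2.2561.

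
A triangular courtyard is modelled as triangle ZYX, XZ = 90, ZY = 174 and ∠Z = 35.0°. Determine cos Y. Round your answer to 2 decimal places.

By the law of cosines, YX² = XZ² + ZY² − 2·XZ·ZY·cos Z = 12720, so YX ≈ 112.78.
Law of cosines again: cos Y = (ZY² + YX² − XZ²)/(2·ZY·YX) ≈ 0.88910, so ∠Y ≈ 27.24°.

cos Y ≈ 0.89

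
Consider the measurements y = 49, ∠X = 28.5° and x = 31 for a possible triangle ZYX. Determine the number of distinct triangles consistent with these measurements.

y·sin X = 49·sin(28.5°) ≈ 23.38.
Since y sin X < x < y (23.38 < 31 < 49), two triangles exist.

2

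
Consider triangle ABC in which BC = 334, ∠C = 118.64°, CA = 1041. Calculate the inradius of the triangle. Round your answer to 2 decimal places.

116.86

By the law of cosines, AB² = BC² + CA² − 2·BC·CA·cos C = 1.5285e+06, so AB ≈ 1236.3.
Area = ½·BC·CA·sin C ≈ 1.5258e+05.
Semiperimeter s = (334+1041+1236.3)/2 = 1305.7.
Inradius = area/s = 1.5258e+05/1305.7 ≈ 116.86.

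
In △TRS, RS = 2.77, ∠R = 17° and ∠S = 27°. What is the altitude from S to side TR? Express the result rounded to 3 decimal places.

0.810

The third angle is ∠T = 180° − ∠R − ∠S = 136.00°.
Law of sines: ST = RS·sin R/sin T ≈ 1.1659.
Law of sines: TR = RS·sin S/sin T ≈ 1.8103.
Area = ½·RS·ST·sin S ≈ 0.73306.
The altitude from S has length 2·area/TR ≈ 0.80987.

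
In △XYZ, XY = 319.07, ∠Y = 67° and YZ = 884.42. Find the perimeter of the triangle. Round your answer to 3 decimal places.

By the law of cosines, ZX² = XY² + YZ² − 2·XY·YZ·cos Y = 6.6348e+05, so ZX ≈ 814.54.
Semiperimeter s = (884.42+814.54+319.07)/2 = 1009.
Perimeter = 884.42 + 814.54 + 319.07 = 2018.

2018.034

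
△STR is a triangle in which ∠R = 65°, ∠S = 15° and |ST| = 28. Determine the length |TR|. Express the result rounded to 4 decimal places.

The third angle is ∠T = 180° − ∠R − ∠S = 100.00°.
Law of sines: |TR| = |ST|·sin S/sin R ≈ 7.9961.

7.9961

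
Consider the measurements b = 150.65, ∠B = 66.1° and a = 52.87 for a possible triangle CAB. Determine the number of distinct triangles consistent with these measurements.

1

a·sin B = 52.87·sin(66.1°) ≈ 48.34.
Since b ≥ a, exactly one triangle exists.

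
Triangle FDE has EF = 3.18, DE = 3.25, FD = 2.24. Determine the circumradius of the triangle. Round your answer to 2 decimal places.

R ≈ 1.72

By the law of cosines, cos F = (EF² + FD² − DE²) / (2·EF·FD) ≈ 0.32061, so ∠F ≈ 71.30°.
Circumradius = DE/(2 sin F) ≈ 1.7156.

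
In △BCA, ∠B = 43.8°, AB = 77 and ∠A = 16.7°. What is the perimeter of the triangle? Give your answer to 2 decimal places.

The third angle is ∠C = 180° − ∠A − ∠B = 119.50°.
Law of sines: CA = AB·sin B/sin C ≈ 61.234.
Law of sines: BC = AB·sin A/sin C ≈ 25.423.
Semiperimeter s = (61.234+77+25.423)/2 = 81.828.
Perimeter = 61.234 + 77 + 25.423 = 163.66.

perimeter ≈ 163.66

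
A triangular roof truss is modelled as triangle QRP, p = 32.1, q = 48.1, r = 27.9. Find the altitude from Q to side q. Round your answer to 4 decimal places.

h_Q ≈ 17.8646

Semiperimeter s = (48.1 + 27.9 + 32.1)/2 = 54.05.
Heron's formula: area = √(54.05·5.95·26.15·21.95) ≈ 429.64.
The altitude from Q has length 2·area/q ≈ 17.865.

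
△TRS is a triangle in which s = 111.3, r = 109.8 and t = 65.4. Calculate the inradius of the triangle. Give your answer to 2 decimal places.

24.10

Semiperimeter p = (65.4 + 109.8 + 111.3)/2 = 143.25.
Heron's formula: area = √(143.25·77.85·33.45·31.95) ≈ 3452.3.
Inradius = area/p = 3452.3/143.25 ≈ 24.1.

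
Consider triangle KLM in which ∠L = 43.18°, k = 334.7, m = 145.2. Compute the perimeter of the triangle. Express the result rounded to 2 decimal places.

729.36

By the law of cosines, l² = m² + k² − 2·m·k·cos L = 62230, so l ≈ 249.46.
Semiperimeter s = (334.7+249.46+145.2)/2 = 364.68.
Perimeter = 334.7 + 249.46 + 145.2 = 729.36.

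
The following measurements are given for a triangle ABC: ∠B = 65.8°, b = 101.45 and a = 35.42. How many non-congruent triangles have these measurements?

a·sin B = 35.42·sin(65.8°) ≈ 32.31.
Since b ≥ a, exactly one triangle exists.

1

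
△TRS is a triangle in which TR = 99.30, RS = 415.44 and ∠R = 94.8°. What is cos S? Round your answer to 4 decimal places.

cos S ≈ 0.9738

By the law of cosines, ST² = TR² + RS² − 2·TR·RS·cos R = 1.8935e+05, so ST ≈ 435.15.
Law of cosines again: cos S = (RS² + ST² − TR²)/(2·RS·ST) ≈ 0.97380, so ∠S ≈ 13.14°.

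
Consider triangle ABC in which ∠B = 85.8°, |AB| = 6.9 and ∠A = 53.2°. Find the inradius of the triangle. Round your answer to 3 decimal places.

2.245

The third angle is ∠C = 180° − ∠A − ∠B = 41.00°.
Law of sines: |BC| = |AB|·sin A/sin C ≈ 8.4216.
Law of sines: |CA| = |AB|·sin B/sin C ≈ 10.489.
Area = ½·|AB|·|BC|·sin B ≈ 28.976.
Semiperimeter s = (8.4216+10.489+6.9)/2 = 12.905.
Inradius = area/s = 28.976/12.905 ≈ 2.2453.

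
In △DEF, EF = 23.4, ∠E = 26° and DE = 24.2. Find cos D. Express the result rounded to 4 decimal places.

0.2951

By the law of cosines, FD² = DE² + EF² − 2·DE·EF·cos E = 115.26, so FD ≈ 10.736.
Law of cosines again: cos D = (FD² + DE² − EF²)/(2·FD·DE) ≈ 0.29510, so ∠D ≈ 72.84°.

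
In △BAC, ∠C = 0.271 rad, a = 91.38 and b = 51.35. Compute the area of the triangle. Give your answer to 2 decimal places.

area ≈ 628.06

Area = ½·b·a·sin C ≈ 628.06.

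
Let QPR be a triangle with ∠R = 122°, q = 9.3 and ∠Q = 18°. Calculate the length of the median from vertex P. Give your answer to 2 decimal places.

16.59

The third angle is ∠P = 180° − ∠R − ∠Q = 40.00°.
Law of sines: p = q·sin P/sin Q ≈ 19.345.
Law of sines: r = q·sin R/sin Q ≈ 25.522.
Median from P: ½√(2·r² + 2·q² − p²) ≈ 16.595.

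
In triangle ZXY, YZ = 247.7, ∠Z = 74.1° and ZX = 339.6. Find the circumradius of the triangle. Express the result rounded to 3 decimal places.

R ≈ 187.876

By the law of cosines, XY² = YZ² + ZX² − 2·YZ·ZX·cos Z = 1.3059e+05, so XY ≈ 361.38.
Area = ½·YZ·ZX·sin Z ≈ 40450.
Circumradius = XY/(2 sin Z) ≈ 187.88.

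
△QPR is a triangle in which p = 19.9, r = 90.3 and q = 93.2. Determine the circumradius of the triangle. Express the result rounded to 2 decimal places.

By the law of cosines, cos Q = (p² + r² − q²) / (2·p·r) ≈ -0.03788, so ∠Q ≈ 92.17°.
Circumradius = q/(2 sin Q) ≈ 46.633.

46.63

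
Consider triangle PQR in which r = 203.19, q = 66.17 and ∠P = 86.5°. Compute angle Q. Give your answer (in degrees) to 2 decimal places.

18.35

By the law of cosines, p² = q² + r² − 2·q·r·cos P = 44023, so p ≈ 209.82.
Law of cosines again: cos Q = (r² + p² − q²)/(2·r·p) ≈ 0.94916, so ∠Q ≈ 18.35°.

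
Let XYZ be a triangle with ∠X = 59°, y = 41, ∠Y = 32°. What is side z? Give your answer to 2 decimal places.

The third angle is ∠Z = 180° − ∠X − ∠Y = 89.00°.
Law of sines: z = y·sin Z/sin Y ≈ 77.358.

77.36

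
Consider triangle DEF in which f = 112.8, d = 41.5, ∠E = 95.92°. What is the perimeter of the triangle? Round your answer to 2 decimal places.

By the law of cosines, e² = f² + d² − 2·f·d·cos E = 15412, so e ≈ 124.14.
Semiperimeter s = (41.5+124.14+112.8)/2 = 139.22.
Perimeter = 41.5 + 124.14 + 112.8 = 278.44.

278.44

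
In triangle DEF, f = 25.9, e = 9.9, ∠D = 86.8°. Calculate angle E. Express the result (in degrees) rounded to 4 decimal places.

By the law of cosines, d² = e² + f² − 2·e·f·cos D = 740.19, so d ≈ 27.206.
Law of cosines again: cos E = (f² + d² − e²)/(2·f·d) ≈ 0.93167, so ∠E ≈ 21.30°.

∠E ≈ 21.3040°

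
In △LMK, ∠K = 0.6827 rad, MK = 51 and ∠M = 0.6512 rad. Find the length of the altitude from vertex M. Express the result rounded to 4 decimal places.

The third angle is ∠L = π − ∠M − ∠K = 1.8077 rad.
Law of sines: KL = MK·sin M/sin L ≈ 31.801.
Law of sines: LM = MK·sin K/sin L ≈ 33.1.
Area = ½·MK·KL·sin K ≈ 511.61.
The altitude from M has length 2·area/KL ≈ 32.175.

32.1754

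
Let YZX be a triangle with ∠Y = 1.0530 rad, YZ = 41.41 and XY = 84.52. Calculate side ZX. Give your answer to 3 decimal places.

By the law of cosines, ZX² = XY² + YZ² − 2·XY·YZ·cos Y = 5393.7, so ZX ≈ 73.442.

73.442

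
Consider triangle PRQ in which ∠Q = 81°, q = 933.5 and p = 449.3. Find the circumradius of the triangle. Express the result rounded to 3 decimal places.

Law of sines: sin P = p·sin Q/q ≈ 0.47538.
Since q ≥ p, only the acute value applies: ∠P ≈ 28.38°.
Then ∠R = 180° − ∠Q − ∠P ≈ 70.62°.
Law of sines gives r = q·sin R/sin Q ≈ 891.56.
Circumradius = q/(2 sin Q) ≈ 472.57.

472.568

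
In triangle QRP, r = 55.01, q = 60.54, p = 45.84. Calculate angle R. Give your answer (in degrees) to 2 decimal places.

By the law of cosines, cos R = (p² + q² − r²) / (2·p·q) ≈ 0.49372, so ∠R ≈ 60.41°.

∠R ≈ 60.41°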